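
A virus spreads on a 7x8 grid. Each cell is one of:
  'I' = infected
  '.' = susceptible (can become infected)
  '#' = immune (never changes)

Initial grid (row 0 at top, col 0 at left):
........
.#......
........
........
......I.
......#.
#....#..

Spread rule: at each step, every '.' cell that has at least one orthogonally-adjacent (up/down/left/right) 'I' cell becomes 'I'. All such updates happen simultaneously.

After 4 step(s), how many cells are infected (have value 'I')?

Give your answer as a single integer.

Answer: 26

Derivation:
Step 0 (initial): 1 infected
Step 1: +3 new -> 4 infected
Step 2: +6 new -> 10 infected
Step 3: +7 new -> 17 infected
Step 4: +9 new -> 26 infected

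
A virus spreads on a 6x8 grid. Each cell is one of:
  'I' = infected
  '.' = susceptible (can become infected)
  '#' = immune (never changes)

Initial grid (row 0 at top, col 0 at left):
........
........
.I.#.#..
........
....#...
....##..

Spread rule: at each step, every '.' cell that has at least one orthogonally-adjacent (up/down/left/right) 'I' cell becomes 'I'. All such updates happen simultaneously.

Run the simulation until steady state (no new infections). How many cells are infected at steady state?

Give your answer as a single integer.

Step 0 (initial): 1 infected
Step 1: +4 new -> 5 infected
Step 2: +6 new -> 11 infected
Step 3: +7 new -> 18 infected
Step 4: +6 new -> 24 infected
Step 5: +5 new -> 29 infected
Step 6: +4 new -> 33 infected
Step 7: +5 new -> 38 infected
Step 8: +4 new -> 42 infected
Step 9: +1 new -> 43 infected
Step 10: +0 new -> 43 infected

Answer: 43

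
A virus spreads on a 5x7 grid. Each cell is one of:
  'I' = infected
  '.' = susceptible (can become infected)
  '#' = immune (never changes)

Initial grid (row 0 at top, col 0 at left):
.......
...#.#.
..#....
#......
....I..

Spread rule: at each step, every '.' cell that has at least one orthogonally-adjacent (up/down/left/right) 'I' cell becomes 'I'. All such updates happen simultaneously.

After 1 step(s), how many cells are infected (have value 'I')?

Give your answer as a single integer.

Step 0 (initial): 1 infected
Step 1: +3 new -> 4 infected

Answer: 4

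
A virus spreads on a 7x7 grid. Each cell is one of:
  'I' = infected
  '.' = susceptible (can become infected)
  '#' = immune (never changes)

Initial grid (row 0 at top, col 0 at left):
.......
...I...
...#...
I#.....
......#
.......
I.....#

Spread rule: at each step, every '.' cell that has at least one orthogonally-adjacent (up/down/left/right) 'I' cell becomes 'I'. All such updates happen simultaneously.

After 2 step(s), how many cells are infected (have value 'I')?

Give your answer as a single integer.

Step 0 (initial): 3 infected
Step 1: +7 new -> 10 infected
Step 2: +11 new -> 21 infected

Answer: 21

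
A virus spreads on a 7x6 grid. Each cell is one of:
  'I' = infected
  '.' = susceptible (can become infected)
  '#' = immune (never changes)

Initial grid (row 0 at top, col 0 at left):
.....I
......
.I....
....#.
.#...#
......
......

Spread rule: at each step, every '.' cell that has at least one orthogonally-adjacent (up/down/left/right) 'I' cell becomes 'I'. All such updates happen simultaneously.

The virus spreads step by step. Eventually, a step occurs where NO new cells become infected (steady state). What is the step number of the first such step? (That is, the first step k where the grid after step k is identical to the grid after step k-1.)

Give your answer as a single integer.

Answer: 9

Derivation:
Step 0 (initial): 2 infected
Step 1: +6 new -> 8 infected
Step 2: +9 new -> 17 infected
Step 3: +8 new -> 25 infected
Step 4: +3 new -> 28 infected
Step 5: +5 new -> 33 infected
Step 6: +3 new -> 36 infected
Step 7: +2 new -> 38 infected
Step 8: +1 new -> 39 infected
Step 9: +0 new -> 39 infected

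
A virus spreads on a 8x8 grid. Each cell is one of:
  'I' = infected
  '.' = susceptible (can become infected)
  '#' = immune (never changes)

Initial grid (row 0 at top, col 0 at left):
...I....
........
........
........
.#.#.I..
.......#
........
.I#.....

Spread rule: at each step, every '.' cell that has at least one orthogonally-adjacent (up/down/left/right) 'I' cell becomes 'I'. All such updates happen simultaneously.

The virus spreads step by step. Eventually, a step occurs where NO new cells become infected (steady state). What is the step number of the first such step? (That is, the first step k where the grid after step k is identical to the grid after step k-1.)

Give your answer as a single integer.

Step 0 (initial): 3 infected
Step 1: +9 new -> 12 infected
Step 2: +15 new -> 27 infected
Step 3: +16 new -> 43 infected
Step 4: +12 new -> 55 infected
Step 5: +5 new -> 60 infected
Step 6: +0 new -> 60 infected

Answer: 6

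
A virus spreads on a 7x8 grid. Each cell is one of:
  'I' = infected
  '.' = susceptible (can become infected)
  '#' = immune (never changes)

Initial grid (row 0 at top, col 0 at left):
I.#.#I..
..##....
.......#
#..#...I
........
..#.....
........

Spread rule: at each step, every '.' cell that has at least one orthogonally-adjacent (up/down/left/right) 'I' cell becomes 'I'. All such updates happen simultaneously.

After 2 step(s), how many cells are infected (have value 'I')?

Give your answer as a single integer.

Step 0 (initial): 3 infected
Step 1: +6 new -> 9 infected
Step 2: +10 new -> 19 infected

Answer: 19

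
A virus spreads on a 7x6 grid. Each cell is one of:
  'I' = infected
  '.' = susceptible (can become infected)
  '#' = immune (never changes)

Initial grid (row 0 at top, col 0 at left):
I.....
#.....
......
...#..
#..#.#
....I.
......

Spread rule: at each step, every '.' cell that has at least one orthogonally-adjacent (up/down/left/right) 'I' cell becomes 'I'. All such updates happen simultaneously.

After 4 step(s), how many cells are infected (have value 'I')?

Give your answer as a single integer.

Answer: 33

Derivation:
Step 0 (initial): 2 infected
Step 1: +5 new -> 7 infected
Step 2: +6 new -> 13 infected
Step 3: +8 new -> 21 infected
Step 4: +12 new -> 33 infected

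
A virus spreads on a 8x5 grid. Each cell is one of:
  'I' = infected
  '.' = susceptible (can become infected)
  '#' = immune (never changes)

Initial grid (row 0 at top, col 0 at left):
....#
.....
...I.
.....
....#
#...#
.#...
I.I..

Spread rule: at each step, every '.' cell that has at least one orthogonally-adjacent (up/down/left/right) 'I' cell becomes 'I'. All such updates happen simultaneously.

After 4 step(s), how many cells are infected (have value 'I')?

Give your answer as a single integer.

Step 0 (initial): 3 infected
Step 1: +8 new -> 11 infected
Step 2: +10 new -> 21 infected
Step 3: +8 new -> 29 infected
Step 4: +4 new -> 33 infected

Answer: 33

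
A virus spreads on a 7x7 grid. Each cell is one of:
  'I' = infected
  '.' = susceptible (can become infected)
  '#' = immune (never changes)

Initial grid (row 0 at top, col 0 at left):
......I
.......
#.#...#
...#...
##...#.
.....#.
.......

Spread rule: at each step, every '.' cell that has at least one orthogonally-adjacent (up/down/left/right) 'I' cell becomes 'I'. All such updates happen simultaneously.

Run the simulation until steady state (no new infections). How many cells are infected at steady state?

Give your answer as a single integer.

Answer: 41

Derivation:
Step 0 (initial): 1 infected
Step 1: +2 new -> 3 infected
Step 2: +2 new -> 5 infected
Step 3: +3 new -> 8 infected
Step 4: +4 new -> 12 infected
Step 5: +5 new -> 17 infected
Step 6: +4 new -> 21 infected
Step 7: +5 new -> 26 infected
Step 8: +5 new -> 31 infected
Step 9: +5 new -> 36 infected
Step 10: +2 new -> 38 infected
Step 11: +2 new -> 40 infected
Step 12: +1 new -> 41 infected
Step 13: +0 new -> 41 infected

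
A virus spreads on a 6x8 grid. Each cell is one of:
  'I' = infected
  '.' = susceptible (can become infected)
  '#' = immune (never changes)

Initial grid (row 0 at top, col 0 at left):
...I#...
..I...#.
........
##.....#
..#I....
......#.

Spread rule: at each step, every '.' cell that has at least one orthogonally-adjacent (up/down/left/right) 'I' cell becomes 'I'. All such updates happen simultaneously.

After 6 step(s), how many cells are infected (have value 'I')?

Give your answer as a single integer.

Step 0 (initial): 3 infected
Step 1: +7 new -> 10 infected
Step 2: +10 new -> 20 infected
Step 3: +8 new -> 28 infected
Step 4: +6 new -> 34 infected
Step 5: +4 new -> 38 infected
Step 6: +2 new -> 40 infected

Answer: 40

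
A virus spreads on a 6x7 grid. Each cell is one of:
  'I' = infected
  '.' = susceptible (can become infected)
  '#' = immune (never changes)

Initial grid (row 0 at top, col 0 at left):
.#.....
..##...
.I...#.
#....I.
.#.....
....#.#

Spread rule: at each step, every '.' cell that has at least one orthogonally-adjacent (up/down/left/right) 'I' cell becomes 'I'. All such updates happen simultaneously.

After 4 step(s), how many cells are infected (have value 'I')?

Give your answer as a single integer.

Answer: 28

Derivation:
Step 0 (initial): 2 infected
Step 1: +7 new -> 9 infected
Step 2: +9 new -> 18 infected
Step 3: +5 new -> 23 infected
Step 4: +5 new -> 28 infected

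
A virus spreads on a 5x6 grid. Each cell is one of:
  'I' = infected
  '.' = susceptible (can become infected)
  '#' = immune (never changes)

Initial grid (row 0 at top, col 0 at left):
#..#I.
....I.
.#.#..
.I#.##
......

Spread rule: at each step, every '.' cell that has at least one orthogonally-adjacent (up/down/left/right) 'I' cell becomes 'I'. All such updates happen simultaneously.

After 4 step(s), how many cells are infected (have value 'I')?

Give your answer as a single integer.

Answer: 22

Derivation:
Step 0 (initial): 3 infected
Step 1: +6 new -> 9 infected
Step 2: +5 new -> 14 infected
Step 3: +5 new -> 19 infected
Step 4: +3 new -> 22 infected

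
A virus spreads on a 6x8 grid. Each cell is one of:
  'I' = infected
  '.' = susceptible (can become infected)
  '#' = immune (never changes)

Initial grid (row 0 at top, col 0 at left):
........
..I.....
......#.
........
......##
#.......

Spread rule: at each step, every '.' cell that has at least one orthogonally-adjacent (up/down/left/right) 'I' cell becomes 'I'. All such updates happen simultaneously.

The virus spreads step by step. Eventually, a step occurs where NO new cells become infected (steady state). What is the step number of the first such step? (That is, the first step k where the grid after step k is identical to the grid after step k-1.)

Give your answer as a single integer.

Step 0 (initial): 1 infected
Step 1: +4 new -> 5 infected
Step 2: +7 new -> 12 infected
Step 3: +8 new -> 20 infected
Step 4: +8 new -> 28 infected
Step 5: +7 new -> 35 infected
Step 6: +5 new -> 40 infected
Step 7: +2 new -> 42 infected
Step 8: +1 new -> 43 infected
Step 9: +1 new -> 44 infected
Step 10: +0 new -> 44 infected

Answer: 10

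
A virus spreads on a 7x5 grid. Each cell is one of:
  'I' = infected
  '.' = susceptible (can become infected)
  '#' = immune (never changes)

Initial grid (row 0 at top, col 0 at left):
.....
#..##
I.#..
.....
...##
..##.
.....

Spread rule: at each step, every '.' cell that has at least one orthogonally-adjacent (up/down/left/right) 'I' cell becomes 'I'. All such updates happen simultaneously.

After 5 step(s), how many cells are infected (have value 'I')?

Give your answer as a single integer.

Answer: 21

Derivation:
Step 0 (initial): 1 infected
Step 1: +2 new -> 3 infected
Step 2: +3 new -> 6 infected
Step 3: +5 new -> 11 infected
Step 4: +6 new -> 17 infected
Step 5: +4 new -> 21 infected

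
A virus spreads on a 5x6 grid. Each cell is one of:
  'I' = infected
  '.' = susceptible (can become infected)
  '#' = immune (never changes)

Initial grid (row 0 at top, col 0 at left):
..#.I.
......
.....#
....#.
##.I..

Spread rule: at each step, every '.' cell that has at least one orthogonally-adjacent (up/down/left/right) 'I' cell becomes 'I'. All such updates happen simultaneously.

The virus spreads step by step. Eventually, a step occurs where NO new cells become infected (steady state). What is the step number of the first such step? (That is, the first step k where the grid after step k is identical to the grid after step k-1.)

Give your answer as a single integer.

Step 0 (initial): 2 infected
Step 1: +6 new -> 8 infected
Step 2: +6 new -> 14 infected
Step 3: +4 new -> 18 infected
Step 4: +3 new -> 21 infected
Step 5: +3 new -> 24 infected
Step 6: +1 new -> 25 infected
Step 7: +0 new -> 25 infected

Answer: 7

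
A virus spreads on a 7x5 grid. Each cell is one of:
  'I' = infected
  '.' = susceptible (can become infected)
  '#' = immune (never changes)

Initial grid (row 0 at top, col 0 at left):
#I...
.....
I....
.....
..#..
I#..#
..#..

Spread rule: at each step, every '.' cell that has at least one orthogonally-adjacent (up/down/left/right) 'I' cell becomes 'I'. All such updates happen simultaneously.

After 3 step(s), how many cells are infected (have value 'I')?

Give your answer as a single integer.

Step 0 (initial): 3 infected
Step 1: +7 new -> 10 infected
Step 2: +6 new -> 16 infected
Step 3: +4 new -> 20 infected

Answer: 20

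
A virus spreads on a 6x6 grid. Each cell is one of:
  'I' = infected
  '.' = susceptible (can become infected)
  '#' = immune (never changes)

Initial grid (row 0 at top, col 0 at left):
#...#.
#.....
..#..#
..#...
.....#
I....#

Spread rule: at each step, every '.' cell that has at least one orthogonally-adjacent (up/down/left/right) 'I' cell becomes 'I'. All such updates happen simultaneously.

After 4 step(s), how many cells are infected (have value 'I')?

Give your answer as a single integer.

Step 0 (initial): 1 infected
Step 1: +2 new -> 3 infected
Step 2: +3 new -> 6 infected
Step 3: +4 new -> 10 infected
Step 4: +3 new -> 13 infected

Answer: 13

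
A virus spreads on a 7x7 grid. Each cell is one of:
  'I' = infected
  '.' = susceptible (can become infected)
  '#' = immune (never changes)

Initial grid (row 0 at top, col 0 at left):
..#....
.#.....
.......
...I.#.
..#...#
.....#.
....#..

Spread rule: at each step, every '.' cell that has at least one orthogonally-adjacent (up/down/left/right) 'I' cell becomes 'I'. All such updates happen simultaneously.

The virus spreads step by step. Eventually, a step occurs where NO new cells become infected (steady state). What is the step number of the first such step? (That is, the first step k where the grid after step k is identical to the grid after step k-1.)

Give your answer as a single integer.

Answer: 8

Derivation:
Step 0 (initial): 1 infected
Step 1: +4 new -> 5 infected
Step 2: +6 new -> 11 infected
Step 3: +11 new -> 22 infected
Step 4: +7 new -> 29 infected
Step 5: +6 new -> 35 infected
Step 6: +3 new -> 38 infected
Step 7: +1 new -> 39 infected
Step 8: +0 new -> 39 infected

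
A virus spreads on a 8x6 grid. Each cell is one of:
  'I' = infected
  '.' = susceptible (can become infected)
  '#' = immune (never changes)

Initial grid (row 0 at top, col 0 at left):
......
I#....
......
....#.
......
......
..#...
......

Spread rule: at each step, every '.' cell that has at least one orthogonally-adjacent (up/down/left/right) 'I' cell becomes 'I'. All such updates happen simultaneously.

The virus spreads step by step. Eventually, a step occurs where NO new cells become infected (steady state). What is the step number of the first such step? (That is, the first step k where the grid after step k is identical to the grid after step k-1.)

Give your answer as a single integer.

Answer: 12

Derivation:
Step 0 (initial): 1 infected
Step 1: +2 new -> 3 infected
Step 2: +3 new -> 6 infected
Step 3: +4 new -> 10 infected
Step 4: +6 new -> 16 infected
Step 5: +7 new -> 23 infected
Step 6: +7 new -> 30 infected
Step 7: +5 new -> 35 infected
Step 8: +4 new -> 39 infected
Step 9: +3 new -> 42 infected
Step 10: +2 new -> 44 infected
Step 11: +1 new -> 45 infected
Step 12: +0 new -> 45 infected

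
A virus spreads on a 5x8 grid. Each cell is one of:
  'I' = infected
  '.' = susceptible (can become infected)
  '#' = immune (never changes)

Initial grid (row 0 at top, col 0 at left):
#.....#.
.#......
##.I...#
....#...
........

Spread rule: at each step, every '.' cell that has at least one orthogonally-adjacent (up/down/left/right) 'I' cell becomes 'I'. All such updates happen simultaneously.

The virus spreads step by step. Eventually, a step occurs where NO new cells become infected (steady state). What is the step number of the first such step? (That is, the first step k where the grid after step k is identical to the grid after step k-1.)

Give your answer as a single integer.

Answer: 7

Derivation:
Step 0 (initial): 1 infected
Step 1: +4 new -> 5 infected
Step 2: +6 new -> 11 infected
Step 3: +8 new -> 19 infected
Step 4: +7 new -> 26 infected
Step 5: +4 new -> 30 infected
Step 6: +2 new -> 32 infected
Step 7: +0 new -> 32 infected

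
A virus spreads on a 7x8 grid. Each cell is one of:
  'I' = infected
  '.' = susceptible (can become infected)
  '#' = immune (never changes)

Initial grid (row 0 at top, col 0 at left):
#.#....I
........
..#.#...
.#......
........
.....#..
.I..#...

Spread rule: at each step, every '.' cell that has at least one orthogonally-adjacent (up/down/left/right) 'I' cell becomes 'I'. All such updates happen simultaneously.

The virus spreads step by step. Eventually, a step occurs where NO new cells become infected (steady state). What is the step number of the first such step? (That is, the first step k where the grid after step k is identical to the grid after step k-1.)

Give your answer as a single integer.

Answer: 9

Derivation:
Step 0 (initial): 2 infected
Step 1: +5 new -> 7 infected
Step 2: +7 new -> 14 infected
Step 3: +7 new -> 21 infected
Step 4: +9 new -> 30 infected
Step 5: +7 new -> 37 infected
Step 6: +8 new -> 45 infected
Step 7: +2 new -> 47 infected
Step 8: +2 new -> 49 infected
Step 9: +0 new -> 49 infected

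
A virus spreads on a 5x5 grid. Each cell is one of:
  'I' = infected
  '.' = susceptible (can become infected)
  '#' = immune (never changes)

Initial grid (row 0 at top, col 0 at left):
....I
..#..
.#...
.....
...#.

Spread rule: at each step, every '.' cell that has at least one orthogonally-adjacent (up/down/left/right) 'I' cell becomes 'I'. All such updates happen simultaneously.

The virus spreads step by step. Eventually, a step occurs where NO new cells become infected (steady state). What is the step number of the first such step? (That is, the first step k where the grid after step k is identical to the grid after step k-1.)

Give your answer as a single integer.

Answer: 9

Derivation:
Step 0 (initial): 1 infected
Step 1: +2 new -> 3 infected
Step 2: +3 new -> 6 infected
Step 3: +3 new -> 9 infected
Step 4: +5 new -> 14 infected
Step 5: +2 new -> 16 infected
Step 6: +3 new -> 19 infected
Step 7: +2 new -> 21 infected
Step 8: +1 new -> 22 infected
Step 9: +0 new -> 22 infected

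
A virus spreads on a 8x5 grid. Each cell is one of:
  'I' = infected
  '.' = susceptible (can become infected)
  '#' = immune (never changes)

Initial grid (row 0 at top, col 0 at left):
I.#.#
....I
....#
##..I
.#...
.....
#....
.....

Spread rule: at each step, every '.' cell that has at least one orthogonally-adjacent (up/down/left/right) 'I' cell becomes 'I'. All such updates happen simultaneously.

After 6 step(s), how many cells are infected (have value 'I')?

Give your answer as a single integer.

Answer: 30

Derivation:
Step 0 (initial): 3 infected
Step 1: +5 new -> 8 infected
Step 2: +8 new -> 16 infected
Step 3: +5 new -> 21 infected
Step 4: +3 new -> 24 infected
Step 5: +3 new -> 27 infected
Step 6: +3 new -> 30 infected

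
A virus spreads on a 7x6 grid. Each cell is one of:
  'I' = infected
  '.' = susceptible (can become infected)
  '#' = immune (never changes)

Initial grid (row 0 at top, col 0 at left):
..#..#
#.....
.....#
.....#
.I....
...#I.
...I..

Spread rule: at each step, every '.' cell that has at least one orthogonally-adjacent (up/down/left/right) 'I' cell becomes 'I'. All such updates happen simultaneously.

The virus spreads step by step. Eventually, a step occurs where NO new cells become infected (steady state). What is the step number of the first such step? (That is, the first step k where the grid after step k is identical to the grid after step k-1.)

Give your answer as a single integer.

Step 0 (initial): 3 infected
Step 1: +8 new -> 11 infected
Step 2: +10 new -> 21 infected
Step 3: +6 new -> 27 infected
Step 4: +4 new -> 31 infected
Step 5: +4 new -> 35 infected
Step 6: +1 new -> 36 infected
Step 7: +0 new -> 36 infected

Answer: 7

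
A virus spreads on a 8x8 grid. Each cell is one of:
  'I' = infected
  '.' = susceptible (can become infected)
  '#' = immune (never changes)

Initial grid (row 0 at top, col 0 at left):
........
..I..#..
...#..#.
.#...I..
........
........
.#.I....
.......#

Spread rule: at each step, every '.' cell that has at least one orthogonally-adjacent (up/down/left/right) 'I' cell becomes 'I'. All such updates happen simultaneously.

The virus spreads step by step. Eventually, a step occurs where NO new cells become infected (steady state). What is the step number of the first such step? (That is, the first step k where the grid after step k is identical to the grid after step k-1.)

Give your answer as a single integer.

Answer: 6

Derivation:
Step 0 (initial): 3 infected
Step 1: +12 new -> 15 infected
Step 2: +18 new -> 33 infected
Step 3: +11 new -> 44 infected
Step 4: +9 new -> 53 infected
Step 5: +5 new -> 58 infected
Step 6: +0 new -> 58 infected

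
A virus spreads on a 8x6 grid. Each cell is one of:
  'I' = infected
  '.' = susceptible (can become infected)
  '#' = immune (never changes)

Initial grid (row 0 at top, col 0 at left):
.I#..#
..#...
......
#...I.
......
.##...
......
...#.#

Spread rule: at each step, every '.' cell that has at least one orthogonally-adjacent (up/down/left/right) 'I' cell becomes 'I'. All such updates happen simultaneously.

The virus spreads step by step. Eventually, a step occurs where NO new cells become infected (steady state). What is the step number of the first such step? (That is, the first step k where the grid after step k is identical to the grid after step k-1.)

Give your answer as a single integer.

Answer: 9

Derivation:
Step 0 (initial): 2 infected
Step 1: +6 new -> 8 infected
Step 2: +9 new -> 17 infected
Step 3: +10 new -> 27 infected
Step 4: +5 new -> 32 infected
Step 5: +2 new -> 34 infected
Step 6: +3 new -> 37 infected
Step 7: +2 new -> 39 infected
Step 8: +1 new -> 40 infected
Step 9: +0 new -> 40 infected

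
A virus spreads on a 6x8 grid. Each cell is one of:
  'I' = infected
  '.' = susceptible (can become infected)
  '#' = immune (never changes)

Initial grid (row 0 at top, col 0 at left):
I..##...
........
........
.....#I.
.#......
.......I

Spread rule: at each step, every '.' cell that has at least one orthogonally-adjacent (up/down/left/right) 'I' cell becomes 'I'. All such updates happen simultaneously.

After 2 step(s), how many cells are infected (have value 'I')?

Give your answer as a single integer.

Step 0 (initial): 3 infected
Step 1: +7 new -> 10 infected
Step 2: +8 new -> 18 infected

Answer: 18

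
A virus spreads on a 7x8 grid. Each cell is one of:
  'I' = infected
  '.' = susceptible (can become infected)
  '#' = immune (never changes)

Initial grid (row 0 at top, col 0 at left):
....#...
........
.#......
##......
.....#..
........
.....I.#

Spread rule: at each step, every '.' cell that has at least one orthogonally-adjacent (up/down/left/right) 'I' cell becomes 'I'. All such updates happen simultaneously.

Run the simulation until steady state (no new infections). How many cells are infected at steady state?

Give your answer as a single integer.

Answer: 50

Derivation:
Step 0 (initial): 1 infected
Step 1: +3 new -> 4 infected
Step 2: +3 new -> 7 infected
Step 3: +5 new -> 12 infected
Step 4: +6 new -> 18 infected
Step 5: +8 new -> 26 infected
Step 6: +8 new -> 34 infected
Step 7: +6 new -> 40 infected
Step 8: +4 new -> 44 infected
Step 9: +2 new -> 46 infected
Step 10: +2 new -> 48 infected
Step 11: +2 new -> 50 infected
Step 12: +0 new -> 50 infected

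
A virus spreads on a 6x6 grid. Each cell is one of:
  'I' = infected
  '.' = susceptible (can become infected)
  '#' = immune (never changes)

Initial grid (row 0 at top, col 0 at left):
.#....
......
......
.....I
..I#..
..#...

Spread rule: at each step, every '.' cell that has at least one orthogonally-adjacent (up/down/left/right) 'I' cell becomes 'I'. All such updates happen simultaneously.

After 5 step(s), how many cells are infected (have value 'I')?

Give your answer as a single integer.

Answer: 32

Derivation:
Step 0 (initial): 2 infected
Step 1: +5 new -> 7 infected
Step 2: +9 new -> 16 infected
Step 3: +8 new -> 24 infected
Step 4: +6 new -> 30 infected
Step 5: +2 new -> 32 infected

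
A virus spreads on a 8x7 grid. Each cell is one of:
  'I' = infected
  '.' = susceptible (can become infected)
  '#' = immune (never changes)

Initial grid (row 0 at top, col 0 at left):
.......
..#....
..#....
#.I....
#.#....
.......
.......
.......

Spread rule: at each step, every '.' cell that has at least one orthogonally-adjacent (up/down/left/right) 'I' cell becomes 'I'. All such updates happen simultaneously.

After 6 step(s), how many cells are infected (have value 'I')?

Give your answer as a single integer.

Step 0 (initial): 1 infected
Step 1: +2 new -> 3 infected
Step 2: +5 new -> 8 infected
Step 3: +8 new -> 16 infected
Step 4: +12 new -> 28 infected
Step 5: +12 new -> 40 infected
Step 6: +7 new -> 47 infected

Answer: 47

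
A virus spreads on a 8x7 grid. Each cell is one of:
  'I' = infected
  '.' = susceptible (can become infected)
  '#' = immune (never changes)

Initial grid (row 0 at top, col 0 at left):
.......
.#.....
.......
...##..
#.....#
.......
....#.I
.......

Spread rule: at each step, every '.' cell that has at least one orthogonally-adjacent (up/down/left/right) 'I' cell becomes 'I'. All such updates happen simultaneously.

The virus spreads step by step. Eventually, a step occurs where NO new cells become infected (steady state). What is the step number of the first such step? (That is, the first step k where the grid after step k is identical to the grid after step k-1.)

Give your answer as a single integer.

Step 0 (initial): 1 infected
Step 1: +3 new -> 4 infected
Step 2: +2 new -> 6 infected
Step 3: +3 new -> 9 infected
Step 4: +4 new -> 13 infected
Step 5: +6 new -> 19 infected
Step 6: +7 new -> 26 infected
Step 7: +9 new -> 35 infected
Step 8: +6 new -> 41 infected
Step 9: +4 new -> 45 infected
Step 10: +2 new -> 47 infected
Step 11: +2 new -> 49 infected
Step 12: +1 new -> 50 infected
Step 13: +0 new -> 50 infected

Answer: 13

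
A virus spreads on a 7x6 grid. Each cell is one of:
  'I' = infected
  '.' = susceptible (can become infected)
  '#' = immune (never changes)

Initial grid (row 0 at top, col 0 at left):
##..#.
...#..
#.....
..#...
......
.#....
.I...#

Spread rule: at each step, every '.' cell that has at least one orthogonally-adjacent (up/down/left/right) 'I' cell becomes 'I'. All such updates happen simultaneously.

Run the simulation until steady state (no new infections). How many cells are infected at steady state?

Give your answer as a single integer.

Answer: 34

Derivation:
Step 0 (initial): 1 infected
Step 1: +2 new -> 3 infected
Step 2: +3 new -> 6 infected
Step 3: +4 new -> 10 infected
Step 4: +4 new -> 14 infected
Step 5: +4 new -> 18 infected
Step 6: +4 new -> 22 infected
Step 7: +4 new -> 26 infected
Step 8: +4 new -> 30 infected
Step 9: +2 new -> 32 infected
Step 10: +2 new -> 34 infected
Step 11: +0 new -> 34 infected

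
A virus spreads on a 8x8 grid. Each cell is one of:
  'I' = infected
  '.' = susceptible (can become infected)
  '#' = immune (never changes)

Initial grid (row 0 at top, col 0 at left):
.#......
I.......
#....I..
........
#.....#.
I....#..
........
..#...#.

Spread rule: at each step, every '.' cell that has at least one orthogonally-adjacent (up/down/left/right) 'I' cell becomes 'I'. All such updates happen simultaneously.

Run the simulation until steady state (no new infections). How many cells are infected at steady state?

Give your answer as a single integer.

Answer: 57

Derivation:
Step 0 (initial): 3 infected
Step 1: +8 new -> 11 infected
Step 2: +14 new -> 25 infected
Step 3: +14 new -> 39 infected
Step 4: +8 new -> 47 infected
Step 5: +3 new -> 50 infected
Step 6: +4 new -> 54 infected
Step 7: +3 new -> 57 infected
Step 8: +0 new -> 57 infected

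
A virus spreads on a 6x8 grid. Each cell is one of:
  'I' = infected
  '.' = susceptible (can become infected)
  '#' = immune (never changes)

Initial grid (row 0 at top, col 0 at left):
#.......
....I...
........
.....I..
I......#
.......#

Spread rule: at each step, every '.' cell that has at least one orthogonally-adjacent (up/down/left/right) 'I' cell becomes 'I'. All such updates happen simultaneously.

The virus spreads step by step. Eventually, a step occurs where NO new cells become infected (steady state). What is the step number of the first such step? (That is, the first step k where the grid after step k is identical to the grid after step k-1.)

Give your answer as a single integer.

Answer: 5

Derivation:
Step 0 (initial): 3 infected
Step 1: +11 new -> 14 infected
Step 2: +15 new -> 29 infected
Step 3: +13 new -> 42 infected
Step 4: +3 new -> 45 infected
Step 5: +0 new -> 45 infected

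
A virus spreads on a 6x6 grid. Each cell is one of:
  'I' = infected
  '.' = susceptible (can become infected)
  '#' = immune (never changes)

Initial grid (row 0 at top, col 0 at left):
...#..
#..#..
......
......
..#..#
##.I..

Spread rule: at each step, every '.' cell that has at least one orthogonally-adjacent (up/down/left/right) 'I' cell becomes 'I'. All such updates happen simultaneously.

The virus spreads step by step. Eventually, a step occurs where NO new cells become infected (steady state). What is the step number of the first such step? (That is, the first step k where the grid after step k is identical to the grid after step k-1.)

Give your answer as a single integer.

Answer: 9

Derivation:
Step 0 (initial): 1 infected
Step 1: +3 new -> 4 infected
Step 2: +3 new -> 7 infected
Step 3: +3 new -> 10 infected
Step 4: +4 new -> 14 infected
Step 5: +6 new -> 20 infected
Step 6: +6 new -> 26 infected
Step 7: +2 new -> 28 infected
Step 8: +1 new -> 29 infected
Step 9: +0 new -> 29 infected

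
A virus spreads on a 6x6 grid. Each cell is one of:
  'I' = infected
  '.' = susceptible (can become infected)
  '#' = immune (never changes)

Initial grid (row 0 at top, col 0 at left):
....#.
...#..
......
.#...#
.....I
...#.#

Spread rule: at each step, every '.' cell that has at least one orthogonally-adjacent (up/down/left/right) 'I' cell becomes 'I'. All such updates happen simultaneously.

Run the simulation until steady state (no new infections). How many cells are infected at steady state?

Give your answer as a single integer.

Step 0 (initial): 1 infected
Step 1: +1 new -> 2 infected
Step 2: +3 new -> 5 infected
Step 3: +3 new -> 8 infected
Step 4: +6 new -> 14 infected
Step 5: +4 new -> 18 infected
Step 6: +5 new -> 23 infected
Step 7: +3 new -> 26 infected
Step 8: +3 new -> 29 infected
Step 9: +1 new -> 30 infected
Step 10: +0 new -> 30 infected

Answer: 30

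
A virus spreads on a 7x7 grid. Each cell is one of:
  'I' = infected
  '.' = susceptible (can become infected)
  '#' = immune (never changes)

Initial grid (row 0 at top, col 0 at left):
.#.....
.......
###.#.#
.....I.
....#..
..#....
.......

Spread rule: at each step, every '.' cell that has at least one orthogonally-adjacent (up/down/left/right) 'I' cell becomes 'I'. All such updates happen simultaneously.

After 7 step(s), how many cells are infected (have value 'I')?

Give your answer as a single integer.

Answer: 39

Derivation:
Step 0 (initial): 1 infected
Step 1: +4 new -> 5 infected
Step 2: +4 new -> 9 infected
Step 3: +9 new -> 18 infected
Step 4: +8 new -> 26 infected
Step 5: +5 new -> 31 infected
Step 6: +5 new -> 36 infected
Step 7: +3 new -> 39 infected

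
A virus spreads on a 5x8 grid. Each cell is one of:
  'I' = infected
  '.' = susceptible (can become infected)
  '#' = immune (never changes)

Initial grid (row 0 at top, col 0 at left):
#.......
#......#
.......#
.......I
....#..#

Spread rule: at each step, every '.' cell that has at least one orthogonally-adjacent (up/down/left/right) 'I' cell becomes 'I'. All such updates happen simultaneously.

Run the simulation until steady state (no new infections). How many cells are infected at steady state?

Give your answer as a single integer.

Step 0 (initial): 1 infected
Step 1: +1 new -> 2 infected
Step 2: +3 new -> 5 infected
Step 3: +4 new -> 9 infected
Step 4: +4 new -> 13 infected
Step 5: +6 new -> 19 infected
Step 6: +5 new -> 24 infected
Step 7: +5 new -> 29 infected
Step 8: +4 new -> 33 infected
Step 9: +1 new -> 34 infected
Step 10: +0 new -> 34 infected

Answer: 34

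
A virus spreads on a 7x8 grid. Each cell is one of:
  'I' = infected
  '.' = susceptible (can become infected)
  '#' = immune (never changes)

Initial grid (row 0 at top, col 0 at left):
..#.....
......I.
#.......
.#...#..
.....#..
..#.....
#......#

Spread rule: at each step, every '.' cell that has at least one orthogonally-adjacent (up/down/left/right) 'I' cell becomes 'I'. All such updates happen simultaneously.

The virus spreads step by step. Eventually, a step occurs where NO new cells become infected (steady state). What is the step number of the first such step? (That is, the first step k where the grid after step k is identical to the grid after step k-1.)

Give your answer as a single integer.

Answer: 11

Derivation:
Step 0 (initial): 1 infected
Step 1: +4 new -> 5 infected
Step 2: +6 new -> 11 infected
Step 3: +5 new -> 16 infected
Step 4: +6 new -> 22 infected
Step 5: +7 new -> 29 infected
Step 6: +7 new -> 36 infected
Step 7: +4 new -> 40 infected
Step 8: +2 new -> 42 infected
Step 9: +3 new -> 45 infected
Step 10: +3 new -> 48 infected
Step 11: +0 new -> 48 infected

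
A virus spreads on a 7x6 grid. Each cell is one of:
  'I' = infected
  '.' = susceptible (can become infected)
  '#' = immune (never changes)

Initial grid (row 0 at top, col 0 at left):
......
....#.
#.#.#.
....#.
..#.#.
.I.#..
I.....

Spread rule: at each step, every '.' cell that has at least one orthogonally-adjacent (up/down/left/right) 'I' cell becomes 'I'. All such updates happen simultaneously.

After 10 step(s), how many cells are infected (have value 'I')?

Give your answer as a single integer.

Answer: 34

Derivation:
Step 0 (initial): 2 infected
Step 1: +4 new -> 6 infected
Step 2: +3 new -> 9 infected
Step 3: +4 new -> 13 infected
Step 4: +3 new -> 16 infected
Step 5: +7 new -> 23 infected
Step 6: +4 new -> 27 infected
Step 7: +2 new -> 29 infected
Step 8: +2 new -> 31 infected
Step 9: +2 new -> 33 infected
Step 10: +1 new -> 34 infected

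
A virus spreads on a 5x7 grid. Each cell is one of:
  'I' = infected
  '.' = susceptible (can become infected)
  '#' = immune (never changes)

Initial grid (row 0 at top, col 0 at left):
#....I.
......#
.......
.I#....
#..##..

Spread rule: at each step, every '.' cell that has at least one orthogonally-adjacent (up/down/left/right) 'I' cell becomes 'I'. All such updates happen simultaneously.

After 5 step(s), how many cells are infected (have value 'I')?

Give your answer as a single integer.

Answer: 29

Derivation:
Step 0 (initial): 2 infected
Step 1: +6 new -> 8 infected
Step 2: +7 new -> 15 infected
Step 3: +9 new -> 24 infected
Step 4: +4 new -> 28 infected
Step 5: +1 new -> 29 infected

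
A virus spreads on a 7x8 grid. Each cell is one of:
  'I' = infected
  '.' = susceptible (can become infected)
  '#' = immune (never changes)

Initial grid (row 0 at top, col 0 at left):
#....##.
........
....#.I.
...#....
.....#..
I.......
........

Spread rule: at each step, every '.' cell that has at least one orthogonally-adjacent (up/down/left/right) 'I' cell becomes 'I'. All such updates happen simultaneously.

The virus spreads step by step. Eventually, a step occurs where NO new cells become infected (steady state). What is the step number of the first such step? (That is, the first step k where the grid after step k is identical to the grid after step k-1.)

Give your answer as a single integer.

Step 0 (initial): 2 infected
Step 1: +7 new -> 9 infected
Step 2: +9 new -> 18 infected
Step 3: +10 new -> 28 infected
Step 4: +12 new -> 40 infected
Step 5: +8 new -> 48 infected
Step 6: +2 new -> 50 infected
Step 7: +0 new -> 50 infected

Answer: 7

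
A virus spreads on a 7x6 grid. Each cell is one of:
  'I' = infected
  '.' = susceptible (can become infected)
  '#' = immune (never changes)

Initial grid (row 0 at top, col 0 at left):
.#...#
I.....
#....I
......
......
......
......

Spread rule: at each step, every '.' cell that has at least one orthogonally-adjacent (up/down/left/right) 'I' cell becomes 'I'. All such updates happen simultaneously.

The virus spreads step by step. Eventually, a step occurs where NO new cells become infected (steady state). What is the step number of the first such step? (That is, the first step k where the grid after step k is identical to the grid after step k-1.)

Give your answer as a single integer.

Step 0 (initial): 2 infected
Step 1: +5 new -> 7 infected
Step 2: +6 new -> 13 infected
Step 3: +8 new -> 21 infected
Step 4: +7 new -> 28 infected
Step 5: +5 new -> 33 infected
Step 6: +4 new -> 37 infected
Step 7: +2 new -> 39 infected
Step 8: +0 new -> 39 infected

Answer: 8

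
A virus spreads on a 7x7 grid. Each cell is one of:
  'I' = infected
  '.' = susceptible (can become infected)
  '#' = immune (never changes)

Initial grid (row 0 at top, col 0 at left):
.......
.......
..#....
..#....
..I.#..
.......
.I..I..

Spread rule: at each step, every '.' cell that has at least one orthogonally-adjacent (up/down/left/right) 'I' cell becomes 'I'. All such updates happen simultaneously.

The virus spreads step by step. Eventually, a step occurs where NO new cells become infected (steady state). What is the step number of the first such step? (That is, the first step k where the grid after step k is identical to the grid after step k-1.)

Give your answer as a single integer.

Step 0 (initial): 3 infected
Step 1: +9 new -> 12 infected
Step 2: +7 new -> 19 infected
Step 3: +6 new -> 25 infected
Step 4: +6 new -> 31 infected
Step 5: +7 new -> 38 infected
Step 6: +5 new -> 43 infected
Step 7: +2 new -> 45 infected
Step 8: +1 new -> 46 infected
Step 9: +0 new -> 46 infected

Answer: 9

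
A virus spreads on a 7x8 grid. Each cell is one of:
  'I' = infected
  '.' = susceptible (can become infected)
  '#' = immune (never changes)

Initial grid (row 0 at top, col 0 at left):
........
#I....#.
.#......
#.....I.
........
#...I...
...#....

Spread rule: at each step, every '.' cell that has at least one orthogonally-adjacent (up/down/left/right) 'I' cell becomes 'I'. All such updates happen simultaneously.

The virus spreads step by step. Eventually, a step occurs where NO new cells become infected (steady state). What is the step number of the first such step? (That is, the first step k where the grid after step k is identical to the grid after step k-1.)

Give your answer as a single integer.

Step 0 (initial): 3 infected
Step 1: +10 new -> 13 infected
Step 2: +13 new -> 26 infected
Step 3: +13 new -> 39 infected
Step 4: +7 new -> 46 infected
Step 5: +3 new -> 49 infected
Step 6: +0 new -> 49 infected

Answer: 6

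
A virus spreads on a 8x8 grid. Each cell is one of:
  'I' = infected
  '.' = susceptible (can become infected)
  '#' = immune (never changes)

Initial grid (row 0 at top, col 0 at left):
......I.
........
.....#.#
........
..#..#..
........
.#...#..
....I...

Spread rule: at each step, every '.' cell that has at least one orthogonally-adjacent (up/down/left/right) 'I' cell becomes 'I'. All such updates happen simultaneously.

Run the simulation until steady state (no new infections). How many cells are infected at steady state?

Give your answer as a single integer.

Answer: 58

Derivation:
Step 0 (initial): 2 infected
Step 1: +6 new -> 8 infected
Step 2: +8 new -> 16 infected
Step 3: +10 new -> 26 infected
Step 4: +12 new -> 38 infected
Step 5: +8 new -> 46 infected
Step 6: +6 new -> 52 infected
Step 7: +4 new -> 56 infected
Step 8: +2 new -> 58 infected
Step 9: +0 new -> 58 infected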